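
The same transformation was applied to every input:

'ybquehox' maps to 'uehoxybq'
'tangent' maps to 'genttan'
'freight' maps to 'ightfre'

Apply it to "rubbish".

The transformation: move the first 3 characters to the end (rotate left by 3).
So "rubbish" becomes "bishrub".

bishrub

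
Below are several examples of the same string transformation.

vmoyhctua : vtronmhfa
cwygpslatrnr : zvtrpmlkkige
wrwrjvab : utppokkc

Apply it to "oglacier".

The pattern: shift every letter 7 places backward in the alphabet (wrapping around), then sort the characters into reverse alphabetical order.
Starting from "oglacier": after the first operation, "hzetvbxk"; after the second, "zxvtkheb".

zxvtkheb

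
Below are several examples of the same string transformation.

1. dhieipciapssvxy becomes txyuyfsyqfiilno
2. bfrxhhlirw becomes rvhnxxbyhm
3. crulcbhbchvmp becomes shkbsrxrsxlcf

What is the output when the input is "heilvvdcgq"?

The pattern: shift every letter 10 places backward in the alphabet (wrapping around).
So "heilvvdcgq" becomes "xuyblltswg".

xuyblltswg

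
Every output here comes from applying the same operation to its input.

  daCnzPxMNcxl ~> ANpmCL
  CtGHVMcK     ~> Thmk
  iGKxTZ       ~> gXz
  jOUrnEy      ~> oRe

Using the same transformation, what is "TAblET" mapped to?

aLt

What's happening: keep every other character starting from the second (positions 2nd, 4th, 6th, ...), then flip the case of every letter.
Working it through for "TAblET": intermediate "AlT", final "aLt".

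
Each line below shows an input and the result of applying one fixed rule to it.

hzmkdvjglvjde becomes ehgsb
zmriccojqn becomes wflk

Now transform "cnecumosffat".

zzlc

The pattern: keep one character in every 3, starting at position 1 (positions 1st, 4th, 7th, ...), then shift every letter 3 places backward in the alphabet (wrapping around).
Doing the same to "cnecumosffat": "zzlc".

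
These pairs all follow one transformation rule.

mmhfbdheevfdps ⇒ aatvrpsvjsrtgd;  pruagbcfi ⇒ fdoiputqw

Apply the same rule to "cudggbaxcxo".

iqurpulolqc

Looking at the pairs, the operation is to shift every letter 12 places backward in the alphabet (wrapping around), then swap each adjacent pair of characters (1↔2, 3↔4, ...).
On "cudggbaxcxo": the first step gives "qiruupolqlc", and the second then gives "iqurpulolqc".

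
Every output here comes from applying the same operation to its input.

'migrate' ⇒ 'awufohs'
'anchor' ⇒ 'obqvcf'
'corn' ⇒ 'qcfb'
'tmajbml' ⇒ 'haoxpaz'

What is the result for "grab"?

The transformation: shift every letter 12 places backward in the alphabet (wrapping around).
Applying that to "grab" gives "ufop".

ufop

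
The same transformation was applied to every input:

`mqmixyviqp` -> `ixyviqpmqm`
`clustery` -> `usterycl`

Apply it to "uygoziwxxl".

oziwxxluyg

In each case the input is transformed by: move the last 2 characters to the front (rotate right by 2), then swap the front and back halves of the string.
"uygoziwxxl" → "xluygoziwx" → "oziwxxluyg".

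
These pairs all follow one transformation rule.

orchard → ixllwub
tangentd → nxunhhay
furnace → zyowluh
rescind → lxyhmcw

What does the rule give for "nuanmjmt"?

hnogudhg

In each case the input is transformed by: shift every letter 6 places backward in the alphabet (wrapping around), then take characters alternately from the front and the back (1st, last, 2nd, 2nd-last, ...).
On "nuanmjmt": the first step gives "houhgdgn", and the second then gives "hnogudhg".
(Check on "orchard": → "ilwbulx" → "ixllwub" ✓)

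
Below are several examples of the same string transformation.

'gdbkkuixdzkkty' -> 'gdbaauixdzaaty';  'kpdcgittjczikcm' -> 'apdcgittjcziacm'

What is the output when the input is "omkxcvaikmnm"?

In each case the input is transformed by: replace every "k" with "a".
"omkxcvaikmnm" → "omaxcvaiamnm".

omaxcvaiamnm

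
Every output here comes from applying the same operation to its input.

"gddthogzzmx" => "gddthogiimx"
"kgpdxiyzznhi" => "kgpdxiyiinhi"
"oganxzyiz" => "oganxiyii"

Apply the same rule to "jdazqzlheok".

jdaiqilheok

The transformation: replace every "z" with "i".
So "jdazqzlheok" becomes "jdaiqilheok".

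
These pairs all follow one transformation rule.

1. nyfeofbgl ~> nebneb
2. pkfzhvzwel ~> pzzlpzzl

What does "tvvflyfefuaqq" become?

The pattern: keep one character in every 3, starting at position 1 (positions 1st, 4th, 7th, ...), then write the whole string twice.
On "tvvflyfefuaqq": the first step gives "tffuq", and the second then gives "tffuqtffuq".

tffuqtffuq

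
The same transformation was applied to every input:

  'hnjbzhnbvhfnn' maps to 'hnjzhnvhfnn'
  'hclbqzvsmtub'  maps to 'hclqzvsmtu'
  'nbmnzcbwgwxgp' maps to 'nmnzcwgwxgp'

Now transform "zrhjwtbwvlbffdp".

zrhjwtwvlffdp

Rule — remove every "b".
On "zrhjwtbwvlbffdp" that produces "zrhjwtwvlffdp".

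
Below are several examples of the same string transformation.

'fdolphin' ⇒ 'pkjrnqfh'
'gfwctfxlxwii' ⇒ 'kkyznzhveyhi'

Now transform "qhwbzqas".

ucsbdyjs

The pattern: shift every letter 2 places forward in the alphabet (wrapping around), then reverse the string.
Starting from "qhwbzqas": after the first operation, "sjydbscu"; after the second, "ucsbdyjs".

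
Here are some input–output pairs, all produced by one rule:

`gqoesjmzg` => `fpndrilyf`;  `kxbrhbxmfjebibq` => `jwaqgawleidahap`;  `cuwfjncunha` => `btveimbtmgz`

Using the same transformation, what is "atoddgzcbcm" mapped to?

Looking at the pairs, the operation is to shift every letter 1 place backward in the alphabet (wrapping around).
For "atoddgzcbcm" the result is "zsnccfybabl".

zsnccfybabl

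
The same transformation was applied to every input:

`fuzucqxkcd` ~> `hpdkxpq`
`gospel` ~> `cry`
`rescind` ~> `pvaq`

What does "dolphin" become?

cuva

Looking at the pairs, the operation is to shift every letter 13 places forward in the alphabet (wrapping around) — i.e. ROT13, then delete the first 3 characters.
Starting from "dolphin": after the first operation, "qbycuva"; after the second, "cuva".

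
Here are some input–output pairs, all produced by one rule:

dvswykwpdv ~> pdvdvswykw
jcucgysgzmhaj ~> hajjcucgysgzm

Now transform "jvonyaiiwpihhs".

The rule is to move the last 3 characters to the front (rotate right by 3).
Doing the same to "jvonyaiiwpihhs": "hhsjvonyaiiwpi".

hhsjvonyaiiwpi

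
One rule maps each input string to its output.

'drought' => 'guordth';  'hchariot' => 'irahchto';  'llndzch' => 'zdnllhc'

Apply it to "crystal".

Rule — move the last 2 characters to the front (rotate right by 2), then reverse the string.
For "crystal" the result is "tsyrcla".

tsyrcla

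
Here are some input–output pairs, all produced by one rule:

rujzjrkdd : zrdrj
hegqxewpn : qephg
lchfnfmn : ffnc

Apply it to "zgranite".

Looking at the pairs, the operation is to move the first 3 characters to the end (rotate left by 3), then keep every other character starting from the first (positions 1st, 3rd, 5th, ...).
Working it through for "zgranite": intermediate "anitezgr", final "aieg".

aieg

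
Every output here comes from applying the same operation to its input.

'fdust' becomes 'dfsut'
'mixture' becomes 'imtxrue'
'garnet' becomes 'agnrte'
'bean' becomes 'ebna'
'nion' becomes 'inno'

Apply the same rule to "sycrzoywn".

ysrcozwyn

In each case the input is transformed by: swap each adjacent pair of characters (1↔2, 3↔4, ...).
So "sycrzoywn" becomes "ysrcozwyn".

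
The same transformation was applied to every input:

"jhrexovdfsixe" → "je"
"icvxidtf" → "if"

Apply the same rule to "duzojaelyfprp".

dp

What's happening: take characters alternately from the front and the back (1st, last, 2nd, 2nd-last, ...), then keep only the first 2 characters.
Doing the same to "duzojaelyfprp": "dp".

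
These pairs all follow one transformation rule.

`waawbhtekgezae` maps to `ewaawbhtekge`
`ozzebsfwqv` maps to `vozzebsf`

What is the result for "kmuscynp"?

Each output is the input with this applied: move the last 3 characters to the front (rotate right by 3), then delete the first 2 characters.
Applying both steps to "kmuscynp": "ynpkmusc", then "pkmusc".

pkmusc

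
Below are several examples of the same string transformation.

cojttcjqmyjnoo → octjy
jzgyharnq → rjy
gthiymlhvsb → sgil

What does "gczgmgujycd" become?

The transformation: keep one character in every 3, starting at position 1 (positions 1st, 4th, 7th, ...), then move the last character to the front.
Starting from "gczgmgujycd": after the first operation, "gguc"; after the second, "cggu".

cggu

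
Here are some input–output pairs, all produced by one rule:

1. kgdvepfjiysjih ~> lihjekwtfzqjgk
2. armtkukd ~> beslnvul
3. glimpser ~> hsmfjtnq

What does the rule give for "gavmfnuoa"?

hbbpwvnog

Rule — shift every letter 1 place forward in the alphabet (wrapping around), then take characters alternately from the front and the back (1st, last, 2nd, 2nd-last, ...).
Applying that to "gavmfnuoa" gives "hbbpwvnog".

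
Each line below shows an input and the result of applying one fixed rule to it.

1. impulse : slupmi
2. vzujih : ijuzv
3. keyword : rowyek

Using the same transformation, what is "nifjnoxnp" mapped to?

The rule is to delete the last character, then reverse the string.
Starting from "nifjnoxnp": after the first operation, "nifjnoxn"; after the second, "nxonjfin".

nxonjfin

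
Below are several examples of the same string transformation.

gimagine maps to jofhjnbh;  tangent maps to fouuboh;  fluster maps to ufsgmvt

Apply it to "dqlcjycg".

What's happening: shift every letter 1 place forward in the alphabet (wrapping around), then move the last 3 characters to the front (rotate right by 3).
"dqlcjycg" → "ermdkzdh" → "zdhermdk".

zdhermdk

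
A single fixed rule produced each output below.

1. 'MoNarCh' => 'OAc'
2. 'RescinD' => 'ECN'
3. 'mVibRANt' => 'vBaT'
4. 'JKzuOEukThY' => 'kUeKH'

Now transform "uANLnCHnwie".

alcNI

In each case the input is transformed by: flip the case of every letter, then keep every other character starting from the second (positions 2nd, 4th, 6th, ...).
On "uANLnCHnwie": the first step gives "UanlNchNWIE", and the second then gives "alcNI".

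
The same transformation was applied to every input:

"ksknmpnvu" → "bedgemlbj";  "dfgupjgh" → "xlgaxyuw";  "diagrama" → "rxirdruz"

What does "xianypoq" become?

repgfhoz

Each output is the input with this applied: move the first 2 characters to the end (rotate left by 2), then shift every letter 9 places backward in the alphabet (wrapping around).
Working it through for "xianypoq": intermediate "anypoqxi", final "repgfhoz".
(Check on "ksknmpnvu": → "knmpnvuks" → "bedgemlbj" ✓)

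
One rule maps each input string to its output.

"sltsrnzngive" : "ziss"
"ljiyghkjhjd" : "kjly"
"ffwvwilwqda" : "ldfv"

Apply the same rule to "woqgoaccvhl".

In each case the input is transformed by: keep one character in every 3, starting at position 1 (positions 1st, 4th, 7th, ...), then swap the front and back halves of the string.
Working it through for "woqgoaccvhl": intermediate "wgch", final "chwg".

chwg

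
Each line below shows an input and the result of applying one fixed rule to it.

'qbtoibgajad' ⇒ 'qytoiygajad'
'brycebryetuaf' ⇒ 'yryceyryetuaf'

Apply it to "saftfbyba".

saftfyyya

What's happening: replace every "b" with "y".
For "saftfbyba" the result is "saftfyyya".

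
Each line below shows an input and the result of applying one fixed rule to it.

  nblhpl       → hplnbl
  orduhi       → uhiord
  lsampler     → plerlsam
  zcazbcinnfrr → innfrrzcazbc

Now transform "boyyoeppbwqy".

ppbwqyboyyoe

The pattern: swap the front and back halves of the string.
Doing the same to "boyyoeppbwqy": "ppbwqyboyyoe".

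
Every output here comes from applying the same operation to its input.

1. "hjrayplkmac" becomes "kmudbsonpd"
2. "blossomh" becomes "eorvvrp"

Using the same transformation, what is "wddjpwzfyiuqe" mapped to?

The transformation: shift every letter 3 places forward in the alphabet (wrapping around), then delete the last character.
On "wddjpwzfyiuqe": the first step gives "zggmszciblxth", and the second then gives "zggmszciblxt".

zggmszciblxt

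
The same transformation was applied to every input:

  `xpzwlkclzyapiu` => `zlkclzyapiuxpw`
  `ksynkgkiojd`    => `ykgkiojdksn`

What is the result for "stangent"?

agentstn

In each case the input is transformed by: move the first 3 characters to the end (rotate left by 3), then swap the first and last characters.
On "stangent" that produces "agentstn".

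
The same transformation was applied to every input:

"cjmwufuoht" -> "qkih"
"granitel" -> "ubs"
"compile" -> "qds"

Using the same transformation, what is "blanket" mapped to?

pbh

What's happening: keep one character in every 3, starting at position 1 (positions 1st, 4th, 7th, ...), then shift every letter 12 places backward in the alphabet (wrapping around).
Applying that to "blanket" gives "pbh".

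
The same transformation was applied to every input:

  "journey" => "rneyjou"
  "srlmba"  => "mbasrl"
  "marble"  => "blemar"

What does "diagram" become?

The pattern: move the first 3 characters to the end (rotate left by 3).
Doing the same to "diagram": "gramdia".

gramdia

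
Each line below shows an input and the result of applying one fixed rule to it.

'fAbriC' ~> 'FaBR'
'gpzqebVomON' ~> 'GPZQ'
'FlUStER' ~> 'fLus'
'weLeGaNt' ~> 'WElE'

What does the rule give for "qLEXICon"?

Qlex

The transformation: flip the case of every letter, then keep only the first 4 characters.
Working it through for "qLEXICon": intermediate "QlexicON", final "Qlex".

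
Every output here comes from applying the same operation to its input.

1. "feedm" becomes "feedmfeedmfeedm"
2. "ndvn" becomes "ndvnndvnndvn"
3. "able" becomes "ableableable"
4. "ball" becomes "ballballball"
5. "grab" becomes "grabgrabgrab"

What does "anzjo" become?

Looking at the pairs, the operation is to write the whole string 3 times in a row.
For "anzjo" the result is "anzjoanzjoanzjo".

anzjoanzjoanzjo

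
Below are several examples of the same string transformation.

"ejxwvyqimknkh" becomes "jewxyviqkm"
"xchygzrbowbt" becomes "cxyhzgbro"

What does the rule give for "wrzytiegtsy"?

In each case the input is transformed by: delete the last 3 characters, then swap each adjacent pair of characters (1↔2, 3↔4, ...).
Applying both steps to "wrzytiegtsy": "wrzytieg", then "rwyzitge".

rwyzitge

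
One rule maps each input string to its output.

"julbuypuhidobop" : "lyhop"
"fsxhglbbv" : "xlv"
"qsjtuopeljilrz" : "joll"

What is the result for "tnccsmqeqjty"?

The pattern: keep one character in every 3, starting at position 3 (positions 3rd, 6th, 9th, ...).
For "tnccsmqeqjty" the result is "cmqy".

cmqy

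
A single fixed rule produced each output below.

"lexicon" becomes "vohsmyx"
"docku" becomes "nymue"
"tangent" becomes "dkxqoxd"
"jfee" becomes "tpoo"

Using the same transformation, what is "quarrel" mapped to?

The rule is to shift every letter 10 places forward in the alphabet (wrapping around).
So "quarrel" becomes "aekbbov".

aekbbov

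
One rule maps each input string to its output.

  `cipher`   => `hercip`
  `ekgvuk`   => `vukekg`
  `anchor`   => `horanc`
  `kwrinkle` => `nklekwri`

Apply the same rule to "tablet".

The pattern: swap the front and back halves of the string.
"tablet" → "lettab".

lettab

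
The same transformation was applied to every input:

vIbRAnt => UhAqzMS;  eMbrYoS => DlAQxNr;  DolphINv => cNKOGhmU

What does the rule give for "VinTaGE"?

In each case the input is transformed by: flip the case of every letter, then shift every letter 1 place backward in the alphabet (wrapping around).
Starting from "VinTaGE": after the first operation, "vINtAge"; after the second, "uHMsZfd".

uHMsZfd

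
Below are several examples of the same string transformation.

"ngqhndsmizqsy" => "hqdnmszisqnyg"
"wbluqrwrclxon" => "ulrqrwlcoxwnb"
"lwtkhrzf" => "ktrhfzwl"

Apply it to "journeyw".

The rule is to move the first 2 characters to the end (rotate left by 2), then swap each adjacent pair of characters (1↔2, 3↔4, ...).
Working it through for "journeyw": intermediate "urneywjo", final "ruenwyoj".
(Check on "lwtkhrzf": → "tkhrzflw" → "ktrhfzwl" ✓)

ruenwyoj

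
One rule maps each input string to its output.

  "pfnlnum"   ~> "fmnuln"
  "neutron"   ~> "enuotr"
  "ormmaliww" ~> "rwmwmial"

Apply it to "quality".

uyatli

Each output is the input with this applied: delete the first character, then take characters alternately from the front and the back (1st, last, 2nd, 2nd-last, ...).
Applying both steps to "quality": "uality", then "uyatli".
(Check on "pfnlnum": → "fnlnum" → "fmnuln" ✓)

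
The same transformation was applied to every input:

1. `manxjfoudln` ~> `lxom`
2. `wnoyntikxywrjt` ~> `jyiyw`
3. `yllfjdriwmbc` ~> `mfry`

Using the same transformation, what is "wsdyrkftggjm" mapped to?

What's happening: keep one character in every 3, starting at position 1 (positions 1st, 4th, 7th, ...), then swap the first and last characters.
Working it through for "wsdyrkftggjm": intermediate "wyfg", final "gyfw".

gyfw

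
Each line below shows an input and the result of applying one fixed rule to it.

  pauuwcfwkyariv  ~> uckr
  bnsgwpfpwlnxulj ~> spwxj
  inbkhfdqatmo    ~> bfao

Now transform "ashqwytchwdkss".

hyhk

The rule is to keep one character in every 3, starting at position 3 (positions 3rd, 6th, 9th, ...).
For "ashqwytchwdkss" the result is "hyhk".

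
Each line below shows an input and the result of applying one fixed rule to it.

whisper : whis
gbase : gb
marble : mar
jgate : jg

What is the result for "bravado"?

brav

The rule is to delete the last 3 characters.
For "bravado" the result is "brav".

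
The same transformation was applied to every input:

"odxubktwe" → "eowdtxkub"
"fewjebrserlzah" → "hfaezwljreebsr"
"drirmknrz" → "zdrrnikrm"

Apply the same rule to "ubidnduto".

Each output is the input with this applied: reverse the string, then take characters alternately from the front and the back (1st, last, 2nd, 2nd-last, ...).
"ubidnduto" → "otudndibu" → "outbuiddn".
(Check on "fewjebrserlzah": → "hazlresrbejwef" → "hfaezwljreebsr" ✓)

outbuiddn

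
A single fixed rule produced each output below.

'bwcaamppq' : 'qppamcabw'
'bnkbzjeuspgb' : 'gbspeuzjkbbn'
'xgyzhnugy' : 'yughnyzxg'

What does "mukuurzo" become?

zourkumu

The pattern: swap each adjacent pair of characters (1↔2, 3↔4, ...), then reverse the string.
Applying that to "mukuurzo" gives "zourkumu".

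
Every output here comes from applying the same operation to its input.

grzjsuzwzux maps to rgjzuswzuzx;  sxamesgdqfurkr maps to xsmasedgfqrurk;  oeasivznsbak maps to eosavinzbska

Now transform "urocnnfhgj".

Each output is the input with this applied: swap each adjacent pair of characters (1↔2, 3↔4, ...).
So "urocnnfhgj" becomes "ruconnhfjg".

ruconnhfjg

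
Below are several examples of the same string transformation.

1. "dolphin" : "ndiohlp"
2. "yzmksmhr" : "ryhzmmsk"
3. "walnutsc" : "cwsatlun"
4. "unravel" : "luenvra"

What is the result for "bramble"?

Rule — take characters alternately from the front and the back (1st, last, 2nd, 2nd-last, ...), then swap each adjacent pair of characters (1↔2, 3↔4, ...).
Doing the same to "bramble": "eblrbam".

eblrbam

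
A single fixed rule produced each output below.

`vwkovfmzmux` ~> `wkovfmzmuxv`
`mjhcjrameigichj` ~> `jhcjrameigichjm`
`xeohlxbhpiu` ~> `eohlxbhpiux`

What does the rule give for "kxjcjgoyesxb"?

The transformation: move the first character to the end.
For "kxjcjgoyesxb" the result is "xjcjgoyesxbk".

xjcjgoyesxbk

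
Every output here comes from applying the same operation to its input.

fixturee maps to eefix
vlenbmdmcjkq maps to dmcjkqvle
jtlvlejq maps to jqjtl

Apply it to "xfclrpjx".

The pattern: move the first 3 characters to the end (rotate left by 3), then delete the first 3 characters.
Working it through for "xfclrpjx": intermediate "lrpjxxfc", final "jxxfc".

jxxfc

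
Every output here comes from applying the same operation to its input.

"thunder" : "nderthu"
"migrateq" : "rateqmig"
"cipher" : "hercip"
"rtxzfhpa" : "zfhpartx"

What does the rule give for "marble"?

Looking at the pairs, the operation is to move the first 3 characters to the end (rotate left by 3).
For "marble" the result is "blemar".

blemar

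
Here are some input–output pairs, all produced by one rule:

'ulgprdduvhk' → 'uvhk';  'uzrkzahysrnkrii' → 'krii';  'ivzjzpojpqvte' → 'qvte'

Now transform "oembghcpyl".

cpyl

The pattern: keep only the last 4 characters.
Applying that to "oembghcpyl" gives "cpyl".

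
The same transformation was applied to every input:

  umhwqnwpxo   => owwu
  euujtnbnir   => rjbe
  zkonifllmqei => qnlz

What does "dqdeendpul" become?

ledd

The pattern: keep one character in every 3, starting at position 1 (positions 1st, 4th, 7th, ...), then swap the first and last characters.
So "dqdeendpul" becomes "ledd".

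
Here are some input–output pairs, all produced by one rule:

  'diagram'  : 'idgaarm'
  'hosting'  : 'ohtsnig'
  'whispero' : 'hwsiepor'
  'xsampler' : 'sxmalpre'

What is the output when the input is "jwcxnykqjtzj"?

wjxcynqktjjz

The pattern: swap each adjacent pair of characters (1↔2, 3↔4, ...).
For "jwcxnykqjtzj" the result is "wjxcynqktjjz".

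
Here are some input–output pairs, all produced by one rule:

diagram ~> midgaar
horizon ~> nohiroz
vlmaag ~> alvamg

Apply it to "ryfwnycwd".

Looking at the pairs, the operation is to swap each adjacent pair of characters (1↔2, 3↔4, ...), then move the last character to the front.
Applying both steps to "ryfwnycwd": "yrwfynwcd", then "dyrwfynwc".

dyrwfynwc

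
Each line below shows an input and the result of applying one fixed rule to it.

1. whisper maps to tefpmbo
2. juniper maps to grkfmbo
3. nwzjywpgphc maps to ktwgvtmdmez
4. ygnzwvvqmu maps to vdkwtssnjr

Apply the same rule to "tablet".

qxyibq

The rule is to shift every letter 3 places backward in the alphabet (wrapping around).
So "tablet" becomes "qxyibq".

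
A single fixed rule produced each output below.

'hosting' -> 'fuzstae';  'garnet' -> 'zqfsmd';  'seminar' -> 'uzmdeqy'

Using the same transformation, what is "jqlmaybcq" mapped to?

The rule is to move the first 3 characters to the end (rotate left by 3), then shift every letter 12 places forward in the alphabet (wrapping around).
On "jqlmaybcq": the first step gives "maybcqjql", and the second then gives "ymknocvcx".

ymknocvcx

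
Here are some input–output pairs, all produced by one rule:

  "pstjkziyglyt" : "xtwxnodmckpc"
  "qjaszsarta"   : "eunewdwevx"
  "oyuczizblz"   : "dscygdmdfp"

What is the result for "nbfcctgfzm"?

qrfjggxkjd

In each case the input is transformed by: shift every letter 4 places forward in the alphabet (wrapping around), then move the last character to the front.
For "nbfcctgfzm" the result is "qrfjggxkjd".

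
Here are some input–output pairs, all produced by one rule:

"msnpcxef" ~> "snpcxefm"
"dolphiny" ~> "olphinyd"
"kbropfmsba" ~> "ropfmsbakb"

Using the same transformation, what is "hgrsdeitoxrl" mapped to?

sdeitoxrlhgr

Rule — swap the front and back halves of the string, then move the last 3 characters to the front (rotate right by 3).
Working it through for "hgrsdeitoxrl": intermediate "itoxrlhgrsde", final "sdeitoxrlhgr".
(Check on "dolphiny": → "hinydolp" → "olphinyd" ✓)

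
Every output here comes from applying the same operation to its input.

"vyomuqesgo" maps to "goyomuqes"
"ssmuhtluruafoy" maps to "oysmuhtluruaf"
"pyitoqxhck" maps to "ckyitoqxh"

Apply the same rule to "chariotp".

tphario

Each output is the input with this applied: delete the first character, then move the last 2 characters to the front (rotate right by 2).
Doing the same to "chariotp": "tphario".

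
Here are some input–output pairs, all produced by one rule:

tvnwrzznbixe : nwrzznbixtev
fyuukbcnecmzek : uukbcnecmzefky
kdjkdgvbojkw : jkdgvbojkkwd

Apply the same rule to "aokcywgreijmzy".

kcywgreijmzayo

Looking at the pairs, the operation is to swap the first and last characters, then move the first 2 characters to the end (rotate left by 2).
For "aokcywgreijmzy", step one produces "yokcywgreijmza"; step two turns that into "kcywgreijmzayo".
(Check on "fyuukbcnecmzek": → "kyuukbcnecmzef" → "uukbcnecmzefky" ✓)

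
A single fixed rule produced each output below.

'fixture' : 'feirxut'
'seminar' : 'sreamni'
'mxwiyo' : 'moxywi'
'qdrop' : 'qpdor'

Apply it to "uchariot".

What's happening: take characters alternately from the front and the back (1st, last, 2nd, 2nd-last, ...).
For "uchariot" the result is "utcohiar".

utcohiar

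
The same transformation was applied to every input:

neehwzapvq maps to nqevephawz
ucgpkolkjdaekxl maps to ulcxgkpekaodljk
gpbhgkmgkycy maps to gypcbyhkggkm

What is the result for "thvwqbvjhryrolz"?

tzhlvowrqybrvhj

In each case the input is transformed by: take characters alternately from the front and the back (1st, last, 2nd, 2nd-last, ...).
Applying that to "thvwqbvjhryrolz" gives "tzhlvowrqybrvhj".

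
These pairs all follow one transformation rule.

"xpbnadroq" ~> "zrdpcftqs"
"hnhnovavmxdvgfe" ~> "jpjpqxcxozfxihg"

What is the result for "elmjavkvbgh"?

Each output is the input with this applied: shift every letter 2 places forward in the alphabet (wrapping around).
Doing the same to "elmjavkvbgh": "gnolcxmxdij".

gnolcxmxdij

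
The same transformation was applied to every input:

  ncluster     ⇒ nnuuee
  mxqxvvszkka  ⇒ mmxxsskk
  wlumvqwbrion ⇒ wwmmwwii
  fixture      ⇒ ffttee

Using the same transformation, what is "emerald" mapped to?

eerrdd

What's happening: keep one character in every 3, starting at position 1 (positions 1st, 4th, 7th, ...), then double every character.
Starting from "emerald": after the first operation, "erd"; after the second, "eerrdd".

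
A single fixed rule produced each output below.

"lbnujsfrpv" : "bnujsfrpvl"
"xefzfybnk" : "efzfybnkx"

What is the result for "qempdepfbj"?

The pattern: move the first character to the end.
Doing the same to "qempdepfbj": "empdepfbjq".

empdepfbjq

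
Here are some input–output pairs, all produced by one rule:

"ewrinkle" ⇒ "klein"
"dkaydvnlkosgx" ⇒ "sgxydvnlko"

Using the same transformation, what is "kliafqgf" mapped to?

The pattern: delete the first 3 characters, then move the last 3 characters to the front (rotate right by 3).
Working it through for "kliafqgf": intermediate "afqgf", final "qgfaf".

qgfaf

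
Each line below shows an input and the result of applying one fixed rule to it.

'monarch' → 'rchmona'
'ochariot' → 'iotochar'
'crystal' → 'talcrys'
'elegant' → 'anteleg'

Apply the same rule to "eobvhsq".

Looking at the pairs, the operation is to move the last 3 characters to the front (rotate right by 3).
"eobvhsq" → "hsqeobv".

hsqeobv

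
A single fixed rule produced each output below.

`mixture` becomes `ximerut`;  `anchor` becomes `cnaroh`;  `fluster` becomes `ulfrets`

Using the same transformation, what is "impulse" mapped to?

The pattern: move the first 3 characters to the end (rotate left by 3), then reverse the string.
"impulse" → "ulseimp" → "pmieslu".

pmieslu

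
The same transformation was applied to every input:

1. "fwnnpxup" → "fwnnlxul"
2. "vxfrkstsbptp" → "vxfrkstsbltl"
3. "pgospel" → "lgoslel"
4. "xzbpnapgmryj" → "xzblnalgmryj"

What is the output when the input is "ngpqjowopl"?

The transformation: replace every "p" with "l".
On "ngpqjowopl" that produces "nglqjowoll".

nglqjowoll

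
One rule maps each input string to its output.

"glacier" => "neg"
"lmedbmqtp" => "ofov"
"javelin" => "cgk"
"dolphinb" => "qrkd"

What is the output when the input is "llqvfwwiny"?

Rule — keep every other character starting from the second (positions 2nd, 4th, 6th, ...), then shift every letter 2 places forward in the alphabet (wrapping around).
Applying both steps to "llqvfwwiny": "lvwiy", then "nxyka".

nxyka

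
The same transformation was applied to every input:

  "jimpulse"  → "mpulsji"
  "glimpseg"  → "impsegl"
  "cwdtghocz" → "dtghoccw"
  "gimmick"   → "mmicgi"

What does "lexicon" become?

The transformation: delete the last character, then move the first 2 characters to the end (rotate left by 2).
"lexicon" → "lexico" → "xicole".

xicole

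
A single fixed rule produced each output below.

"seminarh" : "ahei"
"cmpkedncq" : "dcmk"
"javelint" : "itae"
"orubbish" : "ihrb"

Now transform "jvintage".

aevn

In each case the input is transformed by: keep every other character starting from the second (positions 2nd, 4th, 6th, ...), then move the last 2 characters to the front (rotate right by 2).
Working it through for "jvintage": intermediate "vnae", final "aevn".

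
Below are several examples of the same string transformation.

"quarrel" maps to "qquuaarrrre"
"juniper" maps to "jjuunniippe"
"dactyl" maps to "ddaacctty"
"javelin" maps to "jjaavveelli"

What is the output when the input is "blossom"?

What's happening: double every character, then delete the last 3 characters.
Starting from "blossom": after the first operation, "bblloossssoomm"; after the second, "bblloosssso".

bblloosssso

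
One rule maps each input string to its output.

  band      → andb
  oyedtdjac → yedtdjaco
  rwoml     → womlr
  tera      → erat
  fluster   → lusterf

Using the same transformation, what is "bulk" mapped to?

Looking at the pairs, the operation is to move the first character to the end.
For "bulk" the result is "ulkb".

ulkb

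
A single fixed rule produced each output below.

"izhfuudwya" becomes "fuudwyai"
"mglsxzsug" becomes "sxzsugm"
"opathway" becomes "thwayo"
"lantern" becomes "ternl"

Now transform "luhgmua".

gmual

The pattern: move the first 3 characters to the end (rotate left by 3), then delete the last 2 characters.
Working it through for "luhgmua": intermediate "gmualuh", final "gmual".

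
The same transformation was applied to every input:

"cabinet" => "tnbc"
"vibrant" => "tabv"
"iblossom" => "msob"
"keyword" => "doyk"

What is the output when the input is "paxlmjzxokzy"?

ykxjla

What's happening: reverse the string, then keep every other character starting from the first (positions 1st, 3rd, 5th, ...).
Working it through for "paxlmjzxokzy": intermediate "yzkoxzjmlxap", final "ykxjla".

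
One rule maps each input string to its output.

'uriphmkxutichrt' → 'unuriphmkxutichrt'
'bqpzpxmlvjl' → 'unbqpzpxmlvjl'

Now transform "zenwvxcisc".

unzenwvxcisc

What's happening: prepend "un".
"zenwvxcisc" → "unzenwvxcisc".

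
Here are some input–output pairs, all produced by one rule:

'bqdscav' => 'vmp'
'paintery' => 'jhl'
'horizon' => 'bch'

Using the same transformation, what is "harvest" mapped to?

bpn

The transformation: shift every letter 6 places backward in the alphabet (wrapping around), then keep one character in every 3, starting at position 1 (positions 1st, 4th, 7th, ...).
Applying both steps to "harvest": "bulpymn", then "bpn".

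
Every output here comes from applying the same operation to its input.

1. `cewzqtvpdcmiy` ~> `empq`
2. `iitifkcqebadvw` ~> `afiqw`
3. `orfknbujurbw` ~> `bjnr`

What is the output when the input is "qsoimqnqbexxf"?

Rule — keep one character in every 3, starting at position 2 (positions 2nd, 5th, 8th, ...), then sort the characters into alphabetical order.
On "qsoimqnqbexxf": the first step gives "smqx", and the second then gives "mqsx".

mqsx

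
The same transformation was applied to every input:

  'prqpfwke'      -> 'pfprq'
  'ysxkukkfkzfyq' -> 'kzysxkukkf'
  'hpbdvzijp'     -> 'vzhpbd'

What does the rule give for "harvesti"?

The pattern: delete the last 3 characters, then move the last 2 characters to the front (rotate right by 2).
Applying both steps to "harvesti": "harve", then "vehar".

vehar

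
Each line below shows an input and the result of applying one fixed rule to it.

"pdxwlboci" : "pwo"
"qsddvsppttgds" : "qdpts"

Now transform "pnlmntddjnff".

pmdn

In each case the input is transformed by: keep one character in every 3, starting at position 1 (positions 1st, 4th, 7th, ...).
Doing the same to "pnlmntddjnff": "pmdn".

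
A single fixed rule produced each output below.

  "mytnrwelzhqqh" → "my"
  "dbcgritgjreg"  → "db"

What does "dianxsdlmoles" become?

di

The transformation: keep only the first 2 characters.
Applying that to "dianxsdlmoles" gives "di".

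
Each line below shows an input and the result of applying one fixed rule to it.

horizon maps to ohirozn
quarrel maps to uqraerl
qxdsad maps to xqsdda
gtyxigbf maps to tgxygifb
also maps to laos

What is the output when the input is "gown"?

ognw

In each case the input is transformed by: swap each adjacent pair of characters (1↔2, 3↔4, ...).
Applying that to "gown" gives "ognw".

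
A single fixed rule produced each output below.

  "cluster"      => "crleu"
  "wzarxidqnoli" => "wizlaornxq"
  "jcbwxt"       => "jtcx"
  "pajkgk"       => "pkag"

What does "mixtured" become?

mdiexr

In each case the input is transformed by: take characters alternately from the front and the back (1st, last, 2nd, 2nd-last, ...), then delete the last 2 characters.
Applying both steps to "mixtured": "mdiexrtu", then "mdiexr".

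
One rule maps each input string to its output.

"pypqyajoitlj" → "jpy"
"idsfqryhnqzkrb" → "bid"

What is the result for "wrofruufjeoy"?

ywr

The transformation: move the first 2 characters to the end (rotate left by 2), then keep only the last 3 characters.
"wrofruufjeoy" → "ofruufjeoywr" → "ywr".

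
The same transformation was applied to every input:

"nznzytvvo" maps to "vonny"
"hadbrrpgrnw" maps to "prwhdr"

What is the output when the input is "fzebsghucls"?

Each output is the input with this applied: keep every other character starting from the first (positions 1st, 3rd, 5th, ...), then move the first 3 characters to the end (rotate left by 3).
Working it through for "fzebsghucls": intermediate "feshcs", final "hcsfes".
(Check on "nznzytvvo": → "nnyvo" → "vonny" ✓)

hcsfes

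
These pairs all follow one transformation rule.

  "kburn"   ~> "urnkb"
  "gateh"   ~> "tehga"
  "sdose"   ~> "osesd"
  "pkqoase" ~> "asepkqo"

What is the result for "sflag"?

lagsf

Rule — move the last 3 characters to the front (rotate right by 3).
For "sflag" the result is "lagsf".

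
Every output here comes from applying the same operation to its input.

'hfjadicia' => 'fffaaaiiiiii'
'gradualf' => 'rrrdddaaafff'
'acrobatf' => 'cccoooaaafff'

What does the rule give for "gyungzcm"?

yyynnnzzzmmm

The transformation: keep every other character starting from the second (positions 2nd, 4th, 6th, ...), then repeat every character 3 times.
For "gyungzcm", step one produces "ynzm"; step two turns that into "yyynnnzzzmmm".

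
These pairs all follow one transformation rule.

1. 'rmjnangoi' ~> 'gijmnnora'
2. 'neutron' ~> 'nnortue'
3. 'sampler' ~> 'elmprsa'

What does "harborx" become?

The rule is to sort the characters into alphabetical order, then move the first character to the end.
Applying both steps to "harborx": "abhorrx", then "bhorrxa".

bhorrxa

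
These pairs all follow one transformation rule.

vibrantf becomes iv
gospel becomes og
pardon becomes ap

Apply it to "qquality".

qq

What's happening: swap each adjacent pair of characters (1↔2, 3↔4, ...), then keep only the first 2 characters.
Doing the same to "qquality": "qq".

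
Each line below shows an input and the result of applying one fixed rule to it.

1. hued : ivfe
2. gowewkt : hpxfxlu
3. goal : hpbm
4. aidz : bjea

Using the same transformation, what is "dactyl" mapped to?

ebduzm

Each output is the input with this applied: shift every letter 1 place forward in the alphabet (wrapping around).
Applying that to "dactyl" gives "ebduzm".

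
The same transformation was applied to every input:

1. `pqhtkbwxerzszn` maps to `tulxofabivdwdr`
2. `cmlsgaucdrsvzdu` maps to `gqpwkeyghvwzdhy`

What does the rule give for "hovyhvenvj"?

lszclzirzn

The transformation: shift every letter 4 places forward in the alphabet (wrapping around).
So "hovyhvenvj" becomes "lszclzirzn".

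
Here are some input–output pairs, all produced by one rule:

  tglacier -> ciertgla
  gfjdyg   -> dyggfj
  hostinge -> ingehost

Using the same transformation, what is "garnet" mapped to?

Looking at the pairs, the operation is to swap the front and back halves of the string.
Applying that to "garnet" gives "netgar".

netgar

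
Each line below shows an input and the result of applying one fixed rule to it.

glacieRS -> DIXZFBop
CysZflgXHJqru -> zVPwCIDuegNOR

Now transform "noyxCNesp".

Looking at the pairs, the operation is to shift every letter 3 places backward in the alphabet (wrapping around), then flip the case of every letter.
On "noyxCNesp": the first step gives "klvuZKbpm", and the second then gives "KLVUzkBPM".
(Check on "CysZflgXHJqru": → "ZvpWcidUEGnor" → "zVPwCIDuegNOR" ✓)

KLVUzkBPM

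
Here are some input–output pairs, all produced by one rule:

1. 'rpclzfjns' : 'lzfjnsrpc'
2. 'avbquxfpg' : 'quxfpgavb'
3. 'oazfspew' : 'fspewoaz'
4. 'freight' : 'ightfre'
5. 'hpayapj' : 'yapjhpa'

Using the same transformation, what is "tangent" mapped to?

The pattern: move the first 3 characters to the end (rotate left by 3).
Applying that to "tangent" gives "genttan".

genttan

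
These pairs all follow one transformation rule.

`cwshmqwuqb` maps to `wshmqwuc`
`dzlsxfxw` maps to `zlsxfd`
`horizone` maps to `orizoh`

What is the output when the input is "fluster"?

In each case the input is transformed by: delete the last 2 characters, then move the first character to the end.
Starting from "fluster": after the first operation, "flust"; after the second, "lustf".
(Check on "horizone": → "horizo" → "orizoh" ✓)

lustf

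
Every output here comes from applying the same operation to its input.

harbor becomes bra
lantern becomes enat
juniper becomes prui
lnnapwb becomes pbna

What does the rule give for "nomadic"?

Each output is the input with this applied: move the last 3 characters to the front (rotate right by 3), then keep every other character starting from the first (positions 1st, 3rd, 5th, ...).
Doing the same to "nomadic": "dcoa".
(Check on "lantern": → "ernlant" → "enat" ✓)

dcoa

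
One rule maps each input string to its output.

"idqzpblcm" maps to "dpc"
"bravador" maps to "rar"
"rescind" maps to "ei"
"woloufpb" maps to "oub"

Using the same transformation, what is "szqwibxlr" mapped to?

zil

The transformation: keep one character in every 3, starting at position 2 (positions 2nd, 5th, 8th, ...).
Applying that to "szqwibxlr" gives "zil".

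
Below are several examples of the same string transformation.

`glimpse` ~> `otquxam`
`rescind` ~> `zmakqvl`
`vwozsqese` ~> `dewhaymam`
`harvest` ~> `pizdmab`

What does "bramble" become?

What's happening: shift every letter 8 places forward in the alphabet (wrapping around).
So "bramble" becomes "jziujtm".

jziujtm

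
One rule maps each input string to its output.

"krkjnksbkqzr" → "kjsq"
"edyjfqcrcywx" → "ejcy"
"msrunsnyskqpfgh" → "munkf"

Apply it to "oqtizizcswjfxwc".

Rule — keep one character in every 3, starting at position 1 (positions 1st, 4th, 7th, ...).
On "oqtizizcswjfxwc" that produces "oizwx".

oizwx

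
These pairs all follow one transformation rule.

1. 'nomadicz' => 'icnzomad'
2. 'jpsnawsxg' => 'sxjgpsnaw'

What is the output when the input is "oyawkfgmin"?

The pattern: swap the first and last characters, then move the last 3 characters to the front (rotate right by 3).
So "oyawkfgmin" becomes "mionyawkfg".

mionyawkfg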